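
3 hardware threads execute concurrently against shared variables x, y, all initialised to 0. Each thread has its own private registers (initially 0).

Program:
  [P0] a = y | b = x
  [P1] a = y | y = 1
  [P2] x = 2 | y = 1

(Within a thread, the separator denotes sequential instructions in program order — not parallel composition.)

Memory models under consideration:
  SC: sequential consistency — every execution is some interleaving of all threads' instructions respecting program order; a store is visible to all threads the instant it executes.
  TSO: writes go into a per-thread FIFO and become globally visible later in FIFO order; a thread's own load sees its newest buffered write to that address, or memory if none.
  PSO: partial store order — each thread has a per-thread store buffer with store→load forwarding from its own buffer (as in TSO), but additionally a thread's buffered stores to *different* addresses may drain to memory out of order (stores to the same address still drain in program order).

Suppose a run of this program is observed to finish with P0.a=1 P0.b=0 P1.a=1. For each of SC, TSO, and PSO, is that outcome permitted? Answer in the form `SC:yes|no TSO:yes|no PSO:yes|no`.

outcome vector order: (P0.a,P0.b,P1.a)
[SC] allowed = {0/0/0 0/0/1 0/2/0 0/2/1 1/0/0 1/2/0 1/2/1}
[TSO] allowed = {0/0/0 0/0/1 0/2/0 0/2/1 1/0/0 1/2/0 1/2/1}
[PSO] allowed = {0/0/0 0/0/1 0/2/0 0/2/1 1/0/0 1/0/1 1/2/0 1/2/1}
target 1/0/1 ∈ {PSO}

SC:no TSO:no PSO:yes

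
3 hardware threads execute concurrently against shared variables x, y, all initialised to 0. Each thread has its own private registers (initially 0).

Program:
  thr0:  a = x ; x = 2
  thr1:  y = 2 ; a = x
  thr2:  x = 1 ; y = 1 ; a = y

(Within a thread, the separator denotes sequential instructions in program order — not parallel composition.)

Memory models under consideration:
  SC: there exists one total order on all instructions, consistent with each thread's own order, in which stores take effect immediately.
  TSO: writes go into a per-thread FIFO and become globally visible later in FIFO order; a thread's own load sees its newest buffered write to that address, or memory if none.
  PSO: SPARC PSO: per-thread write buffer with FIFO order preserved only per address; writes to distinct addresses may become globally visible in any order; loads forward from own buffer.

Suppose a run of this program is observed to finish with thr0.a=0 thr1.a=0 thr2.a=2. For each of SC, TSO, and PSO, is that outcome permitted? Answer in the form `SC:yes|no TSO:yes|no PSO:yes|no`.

outcome vector order: (thr0.a,thr1.a,thr2.a)
under SC → 0/0/1 0/1/1 0/1/2 0/2/1 0/2/2 1/0/1 1/1/1 1/1/2 1/2/1 1/2/2
under TSO → 0/0/1 0/0/2 0/1/1 0/1/2 0/2/1 0/2/2 1/0/1 1/0/2 1/1/1 1/1/2 1/2/1 1/2/2
under PSO → 0/0/1 0/0/2 0/1/1 0/1/2 0/2/1 0/2/2 1/0/1 1/0/2 1/1/1 1/1/2 1/2/1 1/2/2
target 0/0/2 ∈ {TSO,PSO}

SC:no TSO:yes PSO:yes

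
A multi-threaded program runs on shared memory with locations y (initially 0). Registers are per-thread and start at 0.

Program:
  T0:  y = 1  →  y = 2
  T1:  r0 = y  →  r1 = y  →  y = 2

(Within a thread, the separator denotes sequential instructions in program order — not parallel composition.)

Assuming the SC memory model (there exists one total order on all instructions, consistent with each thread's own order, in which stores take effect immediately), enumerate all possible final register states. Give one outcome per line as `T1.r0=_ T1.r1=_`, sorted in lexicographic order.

T1.r0=0 T1.r1=0
T1.r0=0 T1.r1=1
T1.r0=0 T1.r1=2
T1.r0=1 T1.r1=1
T1.r0=1 T1.r1=2
T1.r0=2 T1.r1=2

outcome vector order: (T1.r0,T1.r1)
|SC outcomes| = 6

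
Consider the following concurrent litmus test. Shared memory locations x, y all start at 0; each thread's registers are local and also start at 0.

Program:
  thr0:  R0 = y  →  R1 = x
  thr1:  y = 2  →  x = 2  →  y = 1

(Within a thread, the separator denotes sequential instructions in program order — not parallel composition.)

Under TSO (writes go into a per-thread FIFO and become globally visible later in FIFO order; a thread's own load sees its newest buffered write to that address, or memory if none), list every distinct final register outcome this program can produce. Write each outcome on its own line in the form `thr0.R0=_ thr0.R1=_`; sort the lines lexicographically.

outcome vector order: (thr0.R0,thr0.R1)
|TSO outcomes| = 5

thr0.R0=0 thr0.R1=0
thr0.R0=0 thr0.R1=2
thr0.R0=1 thr0.R1=2
thr0.R0=2 thr0.R1=0
thr0.R0=2 thr0.R1=2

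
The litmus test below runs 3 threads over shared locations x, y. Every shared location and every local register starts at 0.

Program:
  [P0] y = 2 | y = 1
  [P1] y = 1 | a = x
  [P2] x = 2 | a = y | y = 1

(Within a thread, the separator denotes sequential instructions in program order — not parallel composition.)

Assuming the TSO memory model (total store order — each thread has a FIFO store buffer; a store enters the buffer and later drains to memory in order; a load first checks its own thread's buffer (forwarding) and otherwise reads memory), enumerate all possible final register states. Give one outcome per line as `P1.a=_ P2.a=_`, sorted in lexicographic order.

outcome vector order: (P1.a,P2.a)
|TSO outcomes| = 6

P1.a=0 P2.a=0
P1.a=0 P2.a=1
P1.a=0 P2.a=2
P1.a=2 P2.a=0
P1.a=2 P2.a=1
P1.a=2 P2.a=2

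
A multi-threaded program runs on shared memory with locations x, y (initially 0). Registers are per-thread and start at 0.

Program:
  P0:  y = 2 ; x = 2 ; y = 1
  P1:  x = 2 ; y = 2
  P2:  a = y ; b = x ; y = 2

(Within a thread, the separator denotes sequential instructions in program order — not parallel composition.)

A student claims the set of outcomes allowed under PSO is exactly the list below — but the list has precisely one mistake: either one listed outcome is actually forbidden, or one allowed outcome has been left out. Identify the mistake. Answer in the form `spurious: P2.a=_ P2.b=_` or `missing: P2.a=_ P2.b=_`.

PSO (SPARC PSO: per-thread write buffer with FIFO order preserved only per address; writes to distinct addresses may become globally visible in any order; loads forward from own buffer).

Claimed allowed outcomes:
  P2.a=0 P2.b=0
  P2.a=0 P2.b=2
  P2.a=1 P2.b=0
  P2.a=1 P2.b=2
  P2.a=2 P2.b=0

missing: P2.a=2 P2.b=2

outcome vector order: (P2.a,P2.b)
PSO: 6 outcomes — {<0 0>, <0 2>, <1 0>, <1 2>, <2 0>, <2 2>}
PSO∖claimed = {<2 2>}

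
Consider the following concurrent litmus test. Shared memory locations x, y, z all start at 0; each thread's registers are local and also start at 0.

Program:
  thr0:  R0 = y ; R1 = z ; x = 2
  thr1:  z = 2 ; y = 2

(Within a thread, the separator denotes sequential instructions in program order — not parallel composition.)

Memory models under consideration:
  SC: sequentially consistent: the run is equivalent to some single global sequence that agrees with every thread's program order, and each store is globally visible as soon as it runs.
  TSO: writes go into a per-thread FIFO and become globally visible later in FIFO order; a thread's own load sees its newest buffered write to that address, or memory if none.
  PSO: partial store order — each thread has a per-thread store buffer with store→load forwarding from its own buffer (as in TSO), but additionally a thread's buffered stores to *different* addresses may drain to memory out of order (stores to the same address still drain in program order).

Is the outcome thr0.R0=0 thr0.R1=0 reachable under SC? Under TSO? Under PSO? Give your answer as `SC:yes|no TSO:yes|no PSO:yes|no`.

outcome vector order: (thr0.R0,thr0.R1)
SC: 3 outcomes — {0/0 0/2 2/2}
TSO: 3 outcomes — {0/0 0/2 2/2}
PSO: 4 outcomes — {0/0 0/2 2/0 2/2}
target 0/0 ∈ {SC,TSO,PSO}

SC:yes TSO:yes PSO:yes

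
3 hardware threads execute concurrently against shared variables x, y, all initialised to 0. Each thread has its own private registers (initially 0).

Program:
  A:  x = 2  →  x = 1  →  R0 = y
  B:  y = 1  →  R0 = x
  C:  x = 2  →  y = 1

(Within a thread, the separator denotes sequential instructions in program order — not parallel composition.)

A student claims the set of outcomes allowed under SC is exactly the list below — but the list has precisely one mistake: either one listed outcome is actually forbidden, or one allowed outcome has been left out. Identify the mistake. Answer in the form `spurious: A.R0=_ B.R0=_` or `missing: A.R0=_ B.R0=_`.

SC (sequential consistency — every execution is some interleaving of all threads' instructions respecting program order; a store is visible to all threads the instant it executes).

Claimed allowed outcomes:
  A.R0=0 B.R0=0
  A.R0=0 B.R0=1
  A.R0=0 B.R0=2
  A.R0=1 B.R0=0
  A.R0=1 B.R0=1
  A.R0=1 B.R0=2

outcome vector order: (A.R0,B.R0)
SC: 5 outcomes — {<0 1> <0 2> <1 0> <1 1> <1 2>}
claimed∖SC = {<0 0>}

spurious: A.R0=0 B.R0=0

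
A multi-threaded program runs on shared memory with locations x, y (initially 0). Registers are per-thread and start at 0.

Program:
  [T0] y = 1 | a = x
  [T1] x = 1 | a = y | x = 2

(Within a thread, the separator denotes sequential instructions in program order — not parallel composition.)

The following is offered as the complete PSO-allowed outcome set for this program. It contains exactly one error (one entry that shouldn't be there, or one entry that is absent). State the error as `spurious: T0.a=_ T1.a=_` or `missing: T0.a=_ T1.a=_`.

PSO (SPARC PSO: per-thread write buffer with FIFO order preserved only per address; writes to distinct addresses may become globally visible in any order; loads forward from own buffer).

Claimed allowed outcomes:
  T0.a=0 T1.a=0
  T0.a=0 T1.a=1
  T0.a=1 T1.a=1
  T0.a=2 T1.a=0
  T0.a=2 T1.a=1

missing: T0.a=1 T1.a=0

outcome vector order: (T0.a,T1.a)
under PSO → 0/0; 0/1; 1/0; 1/1; 2/0; 2/1
PSO∖claimed = {1/0}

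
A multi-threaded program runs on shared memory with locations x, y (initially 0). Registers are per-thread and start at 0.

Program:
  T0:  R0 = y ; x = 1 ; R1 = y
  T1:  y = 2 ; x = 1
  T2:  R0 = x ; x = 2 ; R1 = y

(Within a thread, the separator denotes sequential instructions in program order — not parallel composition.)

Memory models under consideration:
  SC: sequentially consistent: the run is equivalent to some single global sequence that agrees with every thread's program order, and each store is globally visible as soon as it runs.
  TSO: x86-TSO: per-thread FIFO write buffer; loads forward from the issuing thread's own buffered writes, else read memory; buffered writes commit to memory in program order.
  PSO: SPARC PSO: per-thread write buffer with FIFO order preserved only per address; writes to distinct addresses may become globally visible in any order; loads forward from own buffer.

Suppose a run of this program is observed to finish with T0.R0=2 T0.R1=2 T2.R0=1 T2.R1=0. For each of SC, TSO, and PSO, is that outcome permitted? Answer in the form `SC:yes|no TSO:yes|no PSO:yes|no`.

SC:no TSO:no PSO:yes

outcome vector order: (T0.R0,T0.R1,T2.R0,T2.R1)
SC (11): 0/0/0/0 0/0/0/2 0/0/1/0 0/0/1/2 0/2/0/0 0/2/0/2 0/2/1/0 0/2/1/2 2/2/0/0 2/2/0/2 2/2/1/2
TSO (11): 0/0/0/0 0/0/0/2 0/0/1/0 0/0/1/2 0/2/0/0 0/2/0/2 0/2/1/0 0/2/1/2 2/2/0/0 2/2/0/2 2/2/1/2
PSO (12): 0/0/0/0 0/0/0/2 0/0/1/0 0/0/1/2 0/2/0/0 0/2/0/2 0/2/1/0 0/2/1/2 2/2/0/0 2/2/0/2 2/2/1/0 2/2/1/2
target 2/2/1/0 ∈ {PSO}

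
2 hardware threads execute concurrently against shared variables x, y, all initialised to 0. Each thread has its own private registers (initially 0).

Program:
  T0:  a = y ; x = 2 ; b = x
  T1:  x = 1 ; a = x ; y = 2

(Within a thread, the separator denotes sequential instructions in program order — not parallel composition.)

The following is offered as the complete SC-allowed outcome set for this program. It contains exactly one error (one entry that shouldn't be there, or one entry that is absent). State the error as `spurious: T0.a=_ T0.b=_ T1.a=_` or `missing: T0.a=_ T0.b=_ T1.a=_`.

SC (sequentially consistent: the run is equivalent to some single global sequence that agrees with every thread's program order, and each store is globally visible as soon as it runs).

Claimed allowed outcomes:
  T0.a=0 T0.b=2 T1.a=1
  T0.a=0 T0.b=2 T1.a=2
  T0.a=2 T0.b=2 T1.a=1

outcome vector order: (T0.a,T0.b,T1.a)
under SC → (0,1,1); (0,2,1); (0,2,2); (2,2,1)
SC∖claimed = {(0,1,1)}

missing: T0.a=0 T0.b=1 T1.a=1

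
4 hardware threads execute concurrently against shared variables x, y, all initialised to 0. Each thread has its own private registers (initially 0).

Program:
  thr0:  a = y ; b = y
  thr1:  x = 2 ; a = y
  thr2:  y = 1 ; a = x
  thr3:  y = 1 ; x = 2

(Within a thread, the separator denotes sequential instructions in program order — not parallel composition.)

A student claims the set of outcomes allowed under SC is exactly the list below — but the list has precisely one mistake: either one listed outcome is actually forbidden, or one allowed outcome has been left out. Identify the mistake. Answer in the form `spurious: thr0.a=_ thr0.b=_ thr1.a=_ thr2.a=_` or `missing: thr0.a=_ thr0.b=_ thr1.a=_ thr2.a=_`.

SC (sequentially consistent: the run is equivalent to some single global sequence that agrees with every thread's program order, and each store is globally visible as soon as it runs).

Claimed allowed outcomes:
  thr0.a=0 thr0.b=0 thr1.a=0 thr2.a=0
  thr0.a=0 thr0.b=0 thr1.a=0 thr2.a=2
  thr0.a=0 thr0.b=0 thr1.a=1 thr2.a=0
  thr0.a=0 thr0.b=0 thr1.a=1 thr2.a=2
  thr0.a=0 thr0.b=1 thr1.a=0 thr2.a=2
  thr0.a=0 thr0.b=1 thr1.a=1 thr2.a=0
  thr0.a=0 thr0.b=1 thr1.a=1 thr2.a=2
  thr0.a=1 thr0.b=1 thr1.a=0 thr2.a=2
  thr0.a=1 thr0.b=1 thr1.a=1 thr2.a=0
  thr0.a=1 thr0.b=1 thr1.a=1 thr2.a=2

outcome vector order: (thr0.a,thr0.b,thr1.a,thr2.a)
under SC → 0/0/0/2 0/0/1/0 0/0/1/2 0/1/0/2 0/1/1/0 0/1/1/2 1/1/0/2 1/1/1/0 1/1/1/2
claimed∖SC = {0/0/0/0}

spurious: thr0.a=0 thr0.b=0 thr1.a=0 thr2.a=0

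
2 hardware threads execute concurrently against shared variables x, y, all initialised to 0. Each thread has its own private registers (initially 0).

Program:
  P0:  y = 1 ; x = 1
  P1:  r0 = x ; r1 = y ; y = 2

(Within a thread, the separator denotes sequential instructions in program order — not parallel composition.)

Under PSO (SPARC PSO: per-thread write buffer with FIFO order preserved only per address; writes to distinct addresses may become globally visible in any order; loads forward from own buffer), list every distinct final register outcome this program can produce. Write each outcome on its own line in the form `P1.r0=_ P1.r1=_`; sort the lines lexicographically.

P1.r0=0 P1.r1=0
P1.r0=0 P1.r1=1
P1.r0=1 P1.r1=0
P1.r0=1 P1.r1=1

outcome vector order: (P1.r0,P1.r1)
|PSO outcomes| = 4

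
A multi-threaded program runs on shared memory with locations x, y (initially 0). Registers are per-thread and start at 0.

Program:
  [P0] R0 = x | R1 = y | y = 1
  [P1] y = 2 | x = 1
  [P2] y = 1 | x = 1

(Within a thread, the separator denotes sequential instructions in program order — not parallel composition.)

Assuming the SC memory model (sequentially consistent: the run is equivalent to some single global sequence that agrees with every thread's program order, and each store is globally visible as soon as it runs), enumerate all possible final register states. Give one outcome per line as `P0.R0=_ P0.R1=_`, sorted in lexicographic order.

outcome vector order: (P0.R0,P0.R1)
|SC outcomes| = 5

P0.R0=0 P0.R1=0
P0.R0=0 P0.R1=1
P0.R0=0 P0.R1=2
P0.R0=1 P0.R1=1
P0.R0=1 P0.R1=2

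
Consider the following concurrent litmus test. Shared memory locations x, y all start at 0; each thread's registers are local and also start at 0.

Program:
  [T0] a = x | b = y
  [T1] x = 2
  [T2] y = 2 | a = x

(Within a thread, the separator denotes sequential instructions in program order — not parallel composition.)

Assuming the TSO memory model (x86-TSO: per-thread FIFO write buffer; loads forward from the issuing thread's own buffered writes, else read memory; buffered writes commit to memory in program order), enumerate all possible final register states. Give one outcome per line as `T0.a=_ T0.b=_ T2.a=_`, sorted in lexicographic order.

outcome vector order: (T0.a,T0.b,T2.a)
|TSO outcomes| = 8

T0.a=0 T0.b=0 T2.a=0
T0.a=0 T0.b=0 T2.a=2
T0.a=0 T0.b=2 T2.a=0
T0.a=0 T0.b=2 T2.a=2
T0.a=2 T0.b=0 T2.a=0
T0.a=2 T0.b=0 T2.a=2
T0.a=2 T0.b=2 T2.a=0
T0.a=2 T0.b=2 T2.a=2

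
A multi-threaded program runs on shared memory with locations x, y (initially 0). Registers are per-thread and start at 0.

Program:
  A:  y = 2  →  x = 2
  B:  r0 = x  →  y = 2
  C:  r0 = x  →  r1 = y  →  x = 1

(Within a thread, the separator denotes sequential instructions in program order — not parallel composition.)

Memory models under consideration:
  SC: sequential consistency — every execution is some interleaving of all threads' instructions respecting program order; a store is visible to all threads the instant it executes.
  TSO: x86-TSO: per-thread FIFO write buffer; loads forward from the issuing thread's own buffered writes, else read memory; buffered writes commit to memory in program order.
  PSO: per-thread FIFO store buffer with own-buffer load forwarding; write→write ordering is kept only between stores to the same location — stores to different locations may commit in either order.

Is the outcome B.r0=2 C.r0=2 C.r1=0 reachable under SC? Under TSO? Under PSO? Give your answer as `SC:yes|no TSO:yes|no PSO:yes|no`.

outcome vector order: (B.r0,C.r0,C.r1)
under SC → 000; 002; 022; 100; 102; 122; 200; 202; 222
under TSO → 000; 002; 022; 100; 102; 122; 200; 202; 222
under PSO → 000; 002; 020; 022; 100; 102; 120; 122; 200; 202; 220; 222
target 220 ∈ {PSO}

SC:no TSO:no PSO:yes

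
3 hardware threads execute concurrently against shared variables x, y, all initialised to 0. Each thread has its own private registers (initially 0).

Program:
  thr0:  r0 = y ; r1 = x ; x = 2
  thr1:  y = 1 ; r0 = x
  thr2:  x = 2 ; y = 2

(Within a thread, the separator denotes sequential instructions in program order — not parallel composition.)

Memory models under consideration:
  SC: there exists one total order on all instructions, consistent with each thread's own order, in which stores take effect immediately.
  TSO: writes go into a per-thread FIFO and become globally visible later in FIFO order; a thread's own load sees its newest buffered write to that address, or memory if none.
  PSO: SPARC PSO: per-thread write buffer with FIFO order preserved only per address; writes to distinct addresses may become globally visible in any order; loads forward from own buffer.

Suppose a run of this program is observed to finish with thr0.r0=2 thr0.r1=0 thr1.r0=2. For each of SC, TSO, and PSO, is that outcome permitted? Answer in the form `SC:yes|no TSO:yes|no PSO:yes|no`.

outcome vector order: (thr0.r0,thr0.r1,thr1.r0)
SC: 10 outcomes — {0/0/0; 0/0/2; 0/2/0; 0/2/2; 1/0/0; 1/0/2; 1/2/0; 1/2/2; 2/2/0; 2/2/2}
TSO: 10 outcomes — {0/0/0; 0/0/2; 0/2/0; 0/2/2; 1/0/0; 1/0/2; 1/2/0; 1/2/2; 2/2/0; 2/2/2}
PSO: 12 outcomes — {0/0/0; 0/0/2; 0/2/0; 0/2/2; 1/0/0; 1/0/2; 1/2/0; 1/2/2; 2/0/0; 2/0/2; 2/2/0; 2/2/2}
target 2/0/2 ∈ {PSO}

SC:no TSO:no PSO:yes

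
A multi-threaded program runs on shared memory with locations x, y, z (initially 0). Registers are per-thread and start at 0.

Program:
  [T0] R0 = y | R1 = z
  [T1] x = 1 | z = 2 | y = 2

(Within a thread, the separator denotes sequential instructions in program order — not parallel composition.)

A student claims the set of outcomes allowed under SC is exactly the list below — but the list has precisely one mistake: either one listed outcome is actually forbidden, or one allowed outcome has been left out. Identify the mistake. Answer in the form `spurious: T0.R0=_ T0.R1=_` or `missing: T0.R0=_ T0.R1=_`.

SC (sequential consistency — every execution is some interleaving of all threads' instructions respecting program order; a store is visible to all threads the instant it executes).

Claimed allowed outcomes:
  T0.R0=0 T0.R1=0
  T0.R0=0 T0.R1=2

missing: T0.R0=2 T0.R1=2

outcome vector order: (T0.R0,T0.R1)
[SC] allowed = {00; 02; 22}
SC∖claimed = {22}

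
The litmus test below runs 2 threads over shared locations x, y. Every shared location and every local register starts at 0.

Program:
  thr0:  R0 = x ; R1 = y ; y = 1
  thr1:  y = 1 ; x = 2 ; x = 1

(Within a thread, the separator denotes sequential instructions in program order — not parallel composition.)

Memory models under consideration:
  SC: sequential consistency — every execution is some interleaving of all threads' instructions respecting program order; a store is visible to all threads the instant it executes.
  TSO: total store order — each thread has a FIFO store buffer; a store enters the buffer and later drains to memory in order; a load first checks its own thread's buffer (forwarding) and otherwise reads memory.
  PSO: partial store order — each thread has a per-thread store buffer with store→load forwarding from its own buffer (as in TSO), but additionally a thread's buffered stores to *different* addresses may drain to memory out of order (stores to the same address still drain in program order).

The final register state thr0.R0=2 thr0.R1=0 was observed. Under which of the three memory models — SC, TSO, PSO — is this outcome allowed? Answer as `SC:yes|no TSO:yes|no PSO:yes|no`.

outcome vector order: (thr0.R0,thr0.R1)
[SC] allowed = {0/0; 0/1; 1/1; 2/1}
[TSO] allowed = {0/0; 0/1; 1/1; 2/1}
[PSO] allowed = {0/0; 0/1; 1/0; 1/1; 2/0; 2/1}
target 2/0 ∈ {PSO}

SC:no TSO:no PSO:yes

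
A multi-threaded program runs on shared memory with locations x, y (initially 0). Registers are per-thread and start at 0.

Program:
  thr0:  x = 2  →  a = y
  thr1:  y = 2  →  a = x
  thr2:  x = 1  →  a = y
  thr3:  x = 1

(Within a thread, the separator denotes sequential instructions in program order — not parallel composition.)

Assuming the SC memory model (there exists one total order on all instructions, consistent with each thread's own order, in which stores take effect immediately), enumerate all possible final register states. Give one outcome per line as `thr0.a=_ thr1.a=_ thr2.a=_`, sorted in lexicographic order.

thr0.a=0 thr1.a=1 thr2.a=0
thr0.a=0 thr1.a=1 thr2.a=2
thr0.a=0 thr1.a=2 thr2.a=0
thr0.a=0 thr1.a=2 thr2.a=2
thr0.a=2 thr1.a=0 thr2.a=2
thr0.a=2 thr1.a=1 thr2.a=0
thr0.a=2 thr1.a=1 thr2.a=2
thr0.a=2 thr1.a=2 thr2.a=0
thr0.a=2 thr1.a=2 thr2.a=2

outcome vector order: (thr0.a,thr1.a,thr2.a)
|SC outcomes| = 9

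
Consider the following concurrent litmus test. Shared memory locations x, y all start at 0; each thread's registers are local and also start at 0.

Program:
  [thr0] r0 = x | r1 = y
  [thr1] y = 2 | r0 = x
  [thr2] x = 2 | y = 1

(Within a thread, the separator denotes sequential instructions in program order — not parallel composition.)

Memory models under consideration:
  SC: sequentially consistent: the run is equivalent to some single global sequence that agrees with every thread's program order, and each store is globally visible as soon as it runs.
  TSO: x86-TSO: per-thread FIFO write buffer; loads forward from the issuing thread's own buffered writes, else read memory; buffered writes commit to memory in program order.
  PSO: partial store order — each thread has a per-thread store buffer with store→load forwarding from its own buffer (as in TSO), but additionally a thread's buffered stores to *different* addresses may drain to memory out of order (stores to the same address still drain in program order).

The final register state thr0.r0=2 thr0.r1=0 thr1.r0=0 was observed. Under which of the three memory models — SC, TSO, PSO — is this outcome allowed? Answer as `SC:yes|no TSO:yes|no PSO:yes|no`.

SC:no TSO:yes PSO:yes

outcome vector order: (thr0.r0,thr0.r1,thr1.r0)
SC (11): 000; 002; 010; 012; 020; 022; 202; 210; 212; 220; 222
TSO (12): 000; 002; 010; 012; 020; 022; 200; 202; 210; 212; 220; 222
PSO (12): 000; 002; 010; 012; 020; 022; 200; 202; 210; 212; 220; 222
target 200 ∈ {TSO,PSO}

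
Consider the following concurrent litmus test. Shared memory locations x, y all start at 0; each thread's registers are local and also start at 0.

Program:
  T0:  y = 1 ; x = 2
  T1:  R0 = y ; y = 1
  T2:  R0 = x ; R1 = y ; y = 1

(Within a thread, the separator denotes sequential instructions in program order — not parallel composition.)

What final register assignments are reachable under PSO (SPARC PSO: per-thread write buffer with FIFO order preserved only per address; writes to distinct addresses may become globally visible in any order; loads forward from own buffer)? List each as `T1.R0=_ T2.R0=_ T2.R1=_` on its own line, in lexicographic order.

T1.R0=0 T2.R0=0 T2.R1=0
T1.R0=0 T2.R0=0 T2.R1=1
T1.R0=0 T2.R0=2 T2.R1=0
T1.R0=0 T2.R0=2 T2.R1=1
T1.R0=1 T2.R0=0 T2.R1=0
T1.R0=1 T2.R0=0 T2.R1=1
T1.R0=1 T2.R0=2 T2.R1=0
T1.R0=1 T2.R0=2 T2.R1=1

outcome vector order: (T1.R0,T2.R0,T2.R1)
|PSO outcomes| = 8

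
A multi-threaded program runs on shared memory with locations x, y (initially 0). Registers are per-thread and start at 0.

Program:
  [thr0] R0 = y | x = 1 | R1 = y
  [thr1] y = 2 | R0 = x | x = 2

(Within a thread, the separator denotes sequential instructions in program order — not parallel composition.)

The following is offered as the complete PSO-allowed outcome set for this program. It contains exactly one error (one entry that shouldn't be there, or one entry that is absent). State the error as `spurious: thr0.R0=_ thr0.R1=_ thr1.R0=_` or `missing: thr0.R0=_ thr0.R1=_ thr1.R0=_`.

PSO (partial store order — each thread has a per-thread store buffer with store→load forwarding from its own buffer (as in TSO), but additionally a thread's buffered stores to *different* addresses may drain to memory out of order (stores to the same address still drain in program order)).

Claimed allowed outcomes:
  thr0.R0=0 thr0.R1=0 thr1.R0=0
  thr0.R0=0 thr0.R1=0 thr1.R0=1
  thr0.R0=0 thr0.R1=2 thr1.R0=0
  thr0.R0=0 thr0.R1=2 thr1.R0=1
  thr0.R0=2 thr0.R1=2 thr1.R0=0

missing: thr0.R0=2 thr0.R1=2 thr1.R0=1

outcome vector order: (thr0.R0,thr0.R1,thr1.R0)
under PSO → <0 0 0>; <0 0 1>; <0 2 0>; <0 2 1>; <2 2 0>; <2 2 1>
PSO∖claimed = {<2 2 1>}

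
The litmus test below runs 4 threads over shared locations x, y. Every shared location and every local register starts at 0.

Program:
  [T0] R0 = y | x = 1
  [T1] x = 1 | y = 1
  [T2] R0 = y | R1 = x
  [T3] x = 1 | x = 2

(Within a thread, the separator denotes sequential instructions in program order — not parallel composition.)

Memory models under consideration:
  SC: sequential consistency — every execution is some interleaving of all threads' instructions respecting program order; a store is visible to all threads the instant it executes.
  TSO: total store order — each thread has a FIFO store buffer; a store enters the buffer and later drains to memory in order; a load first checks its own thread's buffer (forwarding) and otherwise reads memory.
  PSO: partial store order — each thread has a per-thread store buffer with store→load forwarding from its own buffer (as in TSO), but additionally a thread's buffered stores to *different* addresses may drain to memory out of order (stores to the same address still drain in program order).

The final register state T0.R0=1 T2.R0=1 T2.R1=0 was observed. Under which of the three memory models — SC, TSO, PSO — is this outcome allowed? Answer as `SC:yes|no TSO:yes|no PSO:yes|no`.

SC:no TSO:no PSO:yes

outcome vector order: (T0.R0,T2.R0,T2.R1)
SC (10): (0,0,0) (0,0,1) (0,0,2) (0,1,1) (0,1,2) (1,0,0) (1,0,1) (1,0,2) (1,1,1) (1,1,2)
TSO (10): (0,0,0) (0,0,1) (0,0,2) (0,1,1) (0,1,2) (1,0,0) (1,0,1) (1,0,2) (1,1,1) (1,1,2)
PSO (12): (0,0,0) (0,0,1) (0,0,2) (0,1,0) (0,1,1) (0,1,2) (1,0,0) (1,0,1) (1,0,2) (1,1,0) (1,1,1) (1,1,2)
target (1,1,0) ∈ {PSO}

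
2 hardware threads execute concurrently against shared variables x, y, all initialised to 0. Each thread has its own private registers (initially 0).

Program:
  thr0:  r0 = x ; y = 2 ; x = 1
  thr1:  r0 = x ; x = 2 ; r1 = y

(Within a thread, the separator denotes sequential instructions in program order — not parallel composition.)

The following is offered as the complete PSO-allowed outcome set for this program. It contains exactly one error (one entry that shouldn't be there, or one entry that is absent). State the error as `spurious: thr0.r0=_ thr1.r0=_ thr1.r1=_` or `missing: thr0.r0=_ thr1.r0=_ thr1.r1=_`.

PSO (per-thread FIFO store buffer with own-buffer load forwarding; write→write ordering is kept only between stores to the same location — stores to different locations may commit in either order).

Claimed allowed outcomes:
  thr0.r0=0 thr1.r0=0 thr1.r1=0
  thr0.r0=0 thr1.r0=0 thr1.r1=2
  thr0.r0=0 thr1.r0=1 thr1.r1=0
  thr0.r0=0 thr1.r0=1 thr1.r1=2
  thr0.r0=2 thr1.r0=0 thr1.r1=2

outcome vector order: (thr0.r0,thr1.r0,thr1.r1)
[PSO] allowed = {0/0/0; 0/0/2; 0/1/0; 0/1/2; 2/0/0; 2/0/2}
PSO∖claimed = {2/0/0}

missing: thr0.r0=2 thr1.r0=0 thr1.r1=0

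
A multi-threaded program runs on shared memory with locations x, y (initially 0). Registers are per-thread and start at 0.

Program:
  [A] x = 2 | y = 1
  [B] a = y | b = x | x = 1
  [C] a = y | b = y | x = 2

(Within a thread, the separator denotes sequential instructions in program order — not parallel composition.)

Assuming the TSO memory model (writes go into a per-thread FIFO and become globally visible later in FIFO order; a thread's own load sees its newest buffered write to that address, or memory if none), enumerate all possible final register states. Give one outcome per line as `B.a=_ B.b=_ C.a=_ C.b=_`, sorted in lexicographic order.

outcome vector order: (B.a,B.b,C.a,C.b)
|TSO outcomes| = 9

B.a=0 B.b=0 C.a=0 C.b=0
B.a=0 B.b=0 C.a=0 C.b=1
B.a=0 B.b=0 C.a=1 C.b=1
B.a=0 B.b=2 C.a=0 C.b=0
B.a=0 B.b=2 C.a=0 C.b=1
B.a=0 B.b=2 C.a=1 C.b=1
B.a=1 B.b=2 C.a=0 C.b=0
B.a=1 B.b=2 C.a=0 C.b=1
B.a=1 B.b=2 C.a=1 C.b=1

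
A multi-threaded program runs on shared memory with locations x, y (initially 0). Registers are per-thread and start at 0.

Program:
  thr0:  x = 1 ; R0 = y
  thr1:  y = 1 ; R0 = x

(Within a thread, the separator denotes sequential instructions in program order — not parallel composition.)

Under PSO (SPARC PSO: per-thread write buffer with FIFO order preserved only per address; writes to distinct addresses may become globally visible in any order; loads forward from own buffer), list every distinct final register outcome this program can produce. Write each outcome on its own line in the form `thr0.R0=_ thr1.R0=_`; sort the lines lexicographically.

thr0.R0=0 thr1.R0=0
thr0.R0=0 thr1.R0=1
thr0.R0=1 thr1.R0=0
thr0.R0=1 thr1.R0=1

outcome vector order: (thr0.R0,thr1.R0)
|PSO outcomes| = 4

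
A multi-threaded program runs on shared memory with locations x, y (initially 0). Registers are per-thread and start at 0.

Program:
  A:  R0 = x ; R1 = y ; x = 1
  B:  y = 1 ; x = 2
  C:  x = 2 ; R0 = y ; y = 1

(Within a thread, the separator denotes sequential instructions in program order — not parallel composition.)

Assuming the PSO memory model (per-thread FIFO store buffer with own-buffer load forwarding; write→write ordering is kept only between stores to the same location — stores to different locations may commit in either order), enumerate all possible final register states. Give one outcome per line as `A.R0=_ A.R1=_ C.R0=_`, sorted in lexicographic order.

outcome vector order: (A.R0,A.R1,C.R0)
|PSO outcomes| = 8

A.R0=0 A.R1=0 C.R0=0
A.R0=0 A.R1=0 C.R0=1
A.R0=0 A.R1=1 C.R0=0
A.R0=0 A.R1=1 C.R0=1
A.R0=2 A.R1=0 C.R0=0
A.R0=2 A.R1=0 C.R0=1
A.R0=2 A.R1=1 C.R0=0
A.R0=2 A.R1=1 C.R0=1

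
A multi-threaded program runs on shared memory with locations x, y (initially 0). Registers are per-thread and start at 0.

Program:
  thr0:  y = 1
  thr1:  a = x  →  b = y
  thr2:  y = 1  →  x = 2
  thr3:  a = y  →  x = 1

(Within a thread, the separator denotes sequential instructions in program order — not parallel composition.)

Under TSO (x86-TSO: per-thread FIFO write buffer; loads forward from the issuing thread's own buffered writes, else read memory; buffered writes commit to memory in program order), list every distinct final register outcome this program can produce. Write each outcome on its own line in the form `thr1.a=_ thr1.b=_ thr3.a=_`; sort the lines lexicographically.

thr1.a=0 thr1.b=0 thr3.a=0
thr1.a=0 thr1.b=0 thr3.a=1
thr1.a=0 thr1.b=1 thr3.a=0
thr1.a=0 thr1.b=1 thr3.a=1
thr1.a=1 thr1.b=0 thr3.a=0
thr1.a=1 thr1.b=1 thr3.a=0
thr1.a=1 thr1.b=1 thr3.a=1
thr1.a=2 thr1.b=1 thr3.a=0
thr1.a=2 thr1.b=1 thr3.a=1

outcome vector order: (thr1.a,thr1.b,thr3.a)
|TSO outcomes| = 9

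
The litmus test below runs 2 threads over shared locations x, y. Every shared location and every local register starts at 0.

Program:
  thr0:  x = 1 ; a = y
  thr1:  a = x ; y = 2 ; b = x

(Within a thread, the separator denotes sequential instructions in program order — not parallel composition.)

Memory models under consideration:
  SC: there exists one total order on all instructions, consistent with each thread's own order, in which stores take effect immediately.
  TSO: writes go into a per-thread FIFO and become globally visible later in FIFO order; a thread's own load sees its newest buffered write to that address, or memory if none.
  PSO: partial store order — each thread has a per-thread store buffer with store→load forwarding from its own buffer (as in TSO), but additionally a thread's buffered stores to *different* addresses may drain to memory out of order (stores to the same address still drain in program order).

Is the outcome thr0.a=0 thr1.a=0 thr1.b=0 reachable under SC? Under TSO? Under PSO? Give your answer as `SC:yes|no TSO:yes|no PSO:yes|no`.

outcome vector order: (thr0.a,thr1.a,thr1.b)
under SC → <0 0 1>, <0 1 1>, <2 0 0>, <2 0 1>, <2 1 1>
under TSO → <0 0 0>, <0 0 1>, <0 1 1>, <2 0 0>, <2 0 1>, <2 1 1>
under PSO → <0 0 0>, <0 0 1>, <0 1 1>, <2 0 0>, <2 0 1>, <2 1 1>
target <0 0 0> ∈ {TSO,PSO}

SC:no TSO:yes PSO:yes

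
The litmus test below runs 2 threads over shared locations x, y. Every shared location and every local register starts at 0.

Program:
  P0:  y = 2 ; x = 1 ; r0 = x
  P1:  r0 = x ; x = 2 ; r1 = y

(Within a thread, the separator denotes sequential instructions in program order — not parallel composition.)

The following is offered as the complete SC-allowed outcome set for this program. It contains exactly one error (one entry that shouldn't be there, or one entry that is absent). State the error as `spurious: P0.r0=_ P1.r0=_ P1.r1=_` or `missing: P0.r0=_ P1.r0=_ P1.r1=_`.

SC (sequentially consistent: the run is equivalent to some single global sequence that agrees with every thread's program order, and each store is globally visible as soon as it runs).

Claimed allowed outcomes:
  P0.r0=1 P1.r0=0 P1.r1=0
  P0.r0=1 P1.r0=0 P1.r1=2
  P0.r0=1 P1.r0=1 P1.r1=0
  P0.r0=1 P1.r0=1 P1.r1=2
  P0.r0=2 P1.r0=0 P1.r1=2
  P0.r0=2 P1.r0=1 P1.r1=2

spurious: P0.r0=1 P1.r0=1 P1.r1=0

outcome vector order: (P0.r0,P1.r0,P1.r1)
under SC → 100 102 112 202 212
claimed∖SC = {110}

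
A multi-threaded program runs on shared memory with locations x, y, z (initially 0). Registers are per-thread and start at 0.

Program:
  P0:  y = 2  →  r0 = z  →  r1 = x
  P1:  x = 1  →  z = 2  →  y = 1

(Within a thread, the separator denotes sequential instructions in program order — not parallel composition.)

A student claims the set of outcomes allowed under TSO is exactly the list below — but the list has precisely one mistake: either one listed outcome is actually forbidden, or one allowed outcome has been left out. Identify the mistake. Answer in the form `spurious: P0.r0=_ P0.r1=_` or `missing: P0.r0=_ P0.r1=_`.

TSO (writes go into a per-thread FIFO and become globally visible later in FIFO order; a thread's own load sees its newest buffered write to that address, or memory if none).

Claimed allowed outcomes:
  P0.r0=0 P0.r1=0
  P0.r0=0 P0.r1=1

outcome vector order: (P0.r0,P0.r1)
under TSO → (0,0); (0,1); (2,1)
TSO∖claimed = {(2,1)}

missing: P0.r0=2 P0.r1=1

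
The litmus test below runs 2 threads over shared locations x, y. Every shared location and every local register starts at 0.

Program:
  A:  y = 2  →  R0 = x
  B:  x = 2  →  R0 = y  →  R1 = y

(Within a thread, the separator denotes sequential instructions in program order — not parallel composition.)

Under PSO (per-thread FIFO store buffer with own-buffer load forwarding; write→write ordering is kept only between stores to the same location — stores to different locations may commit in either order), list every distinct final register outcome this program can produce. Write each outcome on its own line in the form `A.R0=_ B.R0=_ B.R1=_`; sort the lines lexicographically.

A.R0=0 B.R0=0 B.R1=0
A.R0=0 B.R0=0 B.R1=2
A.R0=0 B.R0=2 B.R1=2
A.R0=2 B.R0=0 B.R1=0
A.R0=2 B.R0=0 B.R1=2
A.R0=2 B.R0=2 B.R1=2

outcome vector order: (A.R0,B.R0,B.R1)
|PSO outcomes| = 6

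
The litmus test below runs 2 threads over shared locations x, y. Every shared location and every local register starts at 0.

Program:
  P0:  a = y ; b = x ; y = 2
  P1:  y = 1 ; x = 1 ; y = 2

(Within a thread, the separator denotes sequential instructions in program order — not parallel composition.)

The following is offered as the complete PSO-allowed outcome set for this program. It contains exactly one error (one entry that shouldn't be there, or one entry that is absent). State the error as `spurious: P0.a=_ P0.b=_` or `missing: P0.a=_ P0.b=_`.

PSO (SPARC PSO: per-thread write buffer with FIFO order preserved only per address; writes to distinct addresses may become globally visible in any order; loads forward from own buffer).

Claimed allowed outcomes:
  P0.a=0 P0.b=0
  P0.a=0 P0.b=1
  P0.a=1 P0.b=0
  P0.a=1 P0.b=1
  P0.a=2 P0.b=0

outcome vector order: (P0.a,P0.b)
PSO: 6 outcomes — {<0 0>; <0 1>; <1 0>; <1 1>; <2 0>; <2 1>}
PSO∖claimed = {<2 1>}

missing: P0.a=2 P0.b=1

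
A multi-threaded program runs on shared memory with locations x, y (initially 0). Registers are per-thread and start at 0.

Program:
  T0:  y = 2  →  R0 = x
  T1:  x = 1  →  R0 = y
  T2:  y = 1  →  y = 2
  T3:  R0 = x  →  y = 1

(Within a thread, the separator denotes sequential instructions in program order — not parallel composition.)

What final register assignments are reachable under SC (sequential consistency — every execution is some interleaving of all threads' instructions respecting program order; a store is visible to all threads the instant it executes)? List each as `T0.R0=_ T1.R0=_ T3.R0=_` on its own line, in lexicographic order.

T0.R0=0 T1.R0=1 T3.R0=0
T0.R0=0 T1.R0=1 T3.R0=1
T0.R0=0 T1.R0=2 T3.R0=0
T0.R0=0 T1.R0=2 T3.R0=1
T0.R0=1 T1.R0=0 T3.R0=0
T0.R0=1 T1.R0=0 T3.R0=1
T0.R0=1 T1.R0=1 T3.R0=0
T0.R0=1 T1.R0=1 T3.R0=1
T0.R0=1 T1.R0=2 T3.R0=0
T0.R0=1 T1.R0=2 T3.R0=1

outcome vector order: (T0.R0,T1.R0,T3.R0)
|SC outcomes| = 10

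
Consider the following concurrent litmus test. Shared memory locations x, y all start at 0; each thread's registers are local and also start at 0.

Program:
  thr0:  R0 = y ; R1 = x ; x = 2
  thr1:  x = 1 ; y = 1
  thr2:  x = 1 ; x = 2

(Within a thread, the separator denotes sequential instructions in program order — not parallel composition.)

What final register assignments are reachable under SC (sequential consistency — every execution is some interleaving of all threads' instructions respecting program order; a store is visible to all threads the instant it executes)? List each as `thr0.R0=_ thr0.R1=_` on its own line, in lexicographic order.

thr0.R0=0 thr0.R1=0
thr0.R0=0 thr0.R1=1
thr0.R0=0 thr0.R1=2
thr0.R0=1 thr0.R1=1
thr0.R0=1 thr0.R1=2

outcome vector order: (thr0.R0,thr0.R1)
|SC outcomes| = 5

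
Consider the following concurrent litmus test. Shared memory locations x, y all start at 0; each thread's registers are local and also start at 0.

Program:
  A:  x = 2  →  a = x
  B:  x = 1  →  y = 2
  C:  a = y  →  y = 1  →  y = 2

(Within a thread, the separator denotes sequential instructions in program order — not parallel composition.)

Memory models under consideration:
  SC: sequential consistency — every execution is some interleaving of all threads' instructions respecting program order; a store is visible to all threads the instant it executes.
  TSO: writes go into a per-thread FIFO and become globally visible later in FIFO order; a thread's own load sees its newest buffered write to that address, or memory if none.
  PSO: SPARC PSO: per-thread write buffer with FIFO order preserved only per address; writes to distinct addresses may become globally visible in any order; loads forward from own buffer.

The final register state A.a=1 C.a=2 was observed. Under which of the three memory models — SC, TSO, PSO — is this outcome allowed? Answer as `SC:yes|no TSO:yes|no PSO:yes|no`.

SC:yes TSO:yes PSO:yes

outcome vector order: (A.a,C.a)
under SC → (1,0) (1,2) (2,0) (2,2)
under TSO → (1,0) (1,2) (2,0) (2,2)
under PSO → (1,0) (1,2) (2,0) (2,2)
target (1,2) ∈ {SC,TSO,PSO}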